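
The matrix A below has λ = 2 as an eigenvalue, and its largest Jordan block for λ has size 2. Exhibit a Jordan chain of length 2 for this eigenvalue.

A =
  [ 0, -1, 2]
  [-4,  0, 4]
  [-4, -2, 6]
A Jordan chain for λ = 2 of length 2:
v_1 = (-2, -4, -4)ᵀ
v_2 = (1, 0, 0)ᵀ

Let N = A − (2)·I. We want v_2 with N^2 v_2 = 0 but N^1 v_2 ≠ 0; then v_{j-1} := N · v_j for j = 2, …, 2.

Pick v_2 = (1, 0, 0)ᵀ.
Then v_1 = N · v_2 = (-2, -4, -4)ᵀ.

Sanity check: (A − (2)·I) v_1 = (0, 0, 0)ᵀ = 0. ✓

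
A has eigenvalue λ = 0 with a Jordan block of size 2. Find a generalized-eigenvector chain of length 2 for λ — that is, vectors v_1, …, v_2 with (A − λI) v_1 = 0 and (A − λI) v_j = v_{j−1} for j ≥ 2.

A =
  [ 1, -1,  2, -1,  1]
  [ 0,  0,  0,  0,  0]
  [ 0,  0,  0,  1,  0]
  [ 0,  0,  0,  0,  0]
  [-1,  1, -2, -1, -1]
A Jordan chain for λ = 0 of length 2:
v_1 = (1, 0, 0, 0, -1)ᵀ
v_2 = (1, 0, 0, 0, 0)ᵀ

Let N = A − (0)·I. We want v_2 with N^2 v_2 = 0 but N^1 v_2 ≠ 0; then v_{j-1} := N · v_j for j = 2, …, 2.

Pick v_2 = (1, 0, 0, 0, 0)ᵀ.
Then v_1 = N · v_2 = (1, 0, 0, 0, -1)ᵀ.

Sanity check: (A − (0)·I) v_1 = (0, 0, 0, 0, 0)ᵀ = 0. ✓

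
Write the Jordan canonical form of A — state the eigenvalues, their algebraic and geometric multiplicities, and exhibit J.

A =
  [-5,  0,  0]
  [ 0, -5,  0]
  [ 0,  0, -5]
J_1(-5) ⊕ J_1(-5) ⊕ J_1(-5)

The characteristic polynomial is
  det(x·I − A) = x^3 + 15*x^2 + 75*x + 125 = (x + 5)^3

Eigenvalues and multiplicities (the geometric multiplicity of λ is n − rank(A − λI), which equals the number of Jordan blocks for λ):
  λ = -5: algebraic multiplicity = 3, geometric multiplicity = 3

Determining the block sizes for each eigenvalue:
  λ = -5: gm = am = 3, so every block has size 1 → block sizes [1, 1, 1]

Assembling the blocks gives a Jordan form
J =
  [-5,  0,  0]
  [ 0, -5,  0]
  [ 0,  0, -5]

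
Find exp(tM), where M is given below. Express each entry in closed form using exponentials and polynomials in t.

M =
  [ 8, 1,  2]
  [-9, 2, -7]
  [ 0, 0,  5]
e^{tM} =
  [3*t*exp(5*t) + exp(5*t), t*exp(5*t), -t^2*exp(5*t)/2 + 2*t*exp(5*t)]
  [-9*t*exp(5*t), -3*t*exp(5*t) + exp(5*t), 3*t^2*exp(5*t)/2 - 7*t*exp(5*t)]
  [0, 0, exp(5*t)]

Strategy: write M = P · J · P⁻¹ where J is a Jordan canonical form, so e^{tM} = P · e^{tJ} · P⁻¹, and e^{tJ} can be computed block-by-block.

M has Jordan form
J =
  [5, 1, 0]
  [0, 5, 1]
  [0, 0, 5]
(up to reordering of blocks).

Per-block formulas:
  For a 3×3 Jordan block J_3(5): exp(t · J_3(5)) = e^(5t)·(I + t·N + (t^2/2)·N^2), where N is the 3×3 nilpotent shift.

After assembling e^{tJ} and conjugating by P, we get:

e^{tM} =
  [3*t*exp(5*t) + exp(5*t), t*exp(5*t), -t^2*exp(5*t)/2 + 2*t*exp(5*t)]
  [-9*t*exp(5*t), -3*t*exp(5*t) + exp(5*t), 3*t^2*exp(5*t)/2 - 7*t*exp(5*t)]
  [0, 0, exp(5*t)]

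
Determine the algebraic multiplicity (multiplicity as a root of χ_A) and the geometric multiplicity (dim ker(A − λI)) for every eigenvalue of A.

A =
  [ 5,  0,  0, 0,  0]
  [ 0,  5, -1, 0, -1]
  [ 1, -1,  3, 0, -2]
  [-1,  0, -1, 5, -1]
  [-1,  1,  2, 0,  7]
λ = 5: alg = 5, geom = 2

Step 1 — factor the characteristic polynomial to read off the algebraic multiplicities:
  χ_A(x) = (x - 5)^5

Step 2 — compute geometric multiplicities via the rank-nullity identity g(λ) = n − rank(A − λI):
  rank(A − (5)·I) = 3, so dim ker(A − (5)·I) = n − 3 = 2

Summary:
  λ = 5: algebraic multiplicity = 5, geometric multiplicity = 2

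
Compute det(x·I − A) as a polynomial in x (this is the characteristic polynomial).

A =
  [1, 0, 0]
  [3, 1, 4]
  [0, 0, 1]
x^3 - 3*x^2 + 3*x - 1

Expanding det(x·I − A) (e.g. by cofactor expansion or by noting that A is similar to its Jordan form J, which has the same characteristic polynomial as A) gives
  χ_A(x) = x^3 - 3*x^2 + 3*x - 1
which factors as (x - 1)^3. The eigenvalues (with algebraic multiplicities) are λ = 1 with multiplicity 3.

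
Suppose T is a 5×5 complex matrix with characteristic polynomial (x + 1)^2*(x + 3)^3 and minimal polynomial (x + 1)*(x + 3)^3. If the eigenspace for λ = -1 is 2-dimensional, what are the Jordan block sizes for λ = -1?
Block sizes for λ = -1: [1, 1]

Step 1 — from the characteristic polynomial, algebraic multiplicity of λ = -1 is 2. From dim ker(T − (-1)·I) = 2, there are exactly 2 Jordan blocks for λ = -1.
Step 2 — from the minimal polynomial, the factor (x + 1) tells us the largest block for λ = -1 has size 1.
Step 3 — with total size 2, 2 blocks, and largest block 1, the block sizes (in nonincreasing order) are [1, 1].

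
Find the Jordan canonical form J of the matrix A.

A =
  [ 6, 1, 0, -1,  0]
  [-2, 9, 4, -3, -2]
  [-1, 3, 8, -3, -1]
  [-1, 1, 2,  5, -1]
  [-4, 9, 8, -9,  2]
J_3(6) ⊕ J_1(6) ⊕ J_1(6)

The characteristic polynomial is
  det(x·I − A) = x^5 - 30*x^4 + 360*x^3 - 2160*x^2 + 6480*x - 7776 = (x - 6)^5

Eigenvalues and multiplicities (the geometric multiplicity of λ is n − rank(A − λI), which equals the number of Jordan blocks for λ):
  λ = 6: algebraic multiplicity = 5, geometric multiplicity = 3

Determining the block sizes for each eigenvalue:
  λ = 6: with am = 5 and gm = 3, the partition is not yet determined (e.g. several partitions of 5 into 3 parts exist). Let N = A − (6)·I. Computing rank(N^1) = 2, rank(N^2) = 1, rank(N^3) = 0; the number of blocks of size ≥ j is rank(N^{j−1}) − rank(N^j), giving [3, 1, 1]. So we have 1 block(s) of size 3, 2 block(s) of size 1 → block sizes [3, 1, 1]

Assembling the blocks gives a Jordan form
J =
  [6, 1, 0, 0, 0]
  [0, 6, 1, 0, 0]
  [0, 0, 6, 0, 0]
  [0, 0, 0, 6, 0]
  [0, 0, 0, 0, 6]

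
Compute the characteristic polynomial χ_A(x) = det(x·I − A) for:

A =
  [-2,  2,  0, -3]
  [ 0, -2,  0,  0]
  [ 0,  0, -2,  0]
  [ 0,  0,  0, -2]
x^4 + 8*x^3 + 24*x^2 + 32*x + 16

Expanding det(x·I − A) (e.g. by cofactor expansion or by noting that A is similar to its Jordan form J, which has the same characteristic polynomial as A) gives
  χ_A(x) = x^4 + 8*x^3 + 24*x^2 + 32*x + 16
which factors as (x + 2)^4. The eigenvalues (with algebraic multiplicities) are λ = -2 with multiplicity 4.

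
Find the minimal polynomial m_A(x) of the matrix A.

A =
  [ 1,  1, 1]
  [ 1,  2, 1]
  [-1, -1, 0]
x^3 - 3*x^2 + 3*x - 1

The characteristic polynomial is χ_A(x) = (x - 1)^3, so the eigenvalues are known. The minimal polynomial is
  m_A(x) = Π_λ (x − λ)^{k_λ}
where k_λ is the size of the *largest* Jordan block for λ (equivalently, the smallest k with (A − λI)^k v = 0 for every generalised eigenvector v of λ).

  λ = 1: largest Jordan block has size 3, contributing (x − 1)^3

So m_A(x) = (x - 1)^3 = x^3 - 3*x^2 + 3*x - 1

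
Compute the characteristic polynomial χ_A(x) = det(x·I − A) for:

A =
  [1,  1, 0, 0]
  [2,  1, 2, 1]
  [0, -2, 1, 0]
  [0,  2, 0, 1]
x^4 - 4*x^3 + 6*x^2 - 4*x + 1

Expanding det(x·I − A) (e.g. by cofactor expansion or by noting that A is similar to its Jordan form J, which has the same characteristic polynomial as A) gives
  χ_A(x) = x^4 - 4*x^3 + 6*x^2 - 4*x + 1
which factors as (x - 1)^4. The eigenvalues (with algebraic multiplicities) are λ = 1 with multiplicity 4.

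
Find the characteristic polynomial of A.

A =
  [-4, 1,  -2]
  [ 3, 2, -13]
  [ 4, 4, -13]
x^3 + 15*x^2 + 75*x + 125

Expanding det(x·I − A) (e.g. by cofactor expansion or by noting that A is similar to its Jordan form J, which has the same characteristic polynomial as A) gives
  χ_A(x) = x^3 + 15*x^2 + 75*x + 125
which factors as (x + 5)^3. The eigenvalues (with algebraic multiplicities) are λ = -5 with multiplicity 3.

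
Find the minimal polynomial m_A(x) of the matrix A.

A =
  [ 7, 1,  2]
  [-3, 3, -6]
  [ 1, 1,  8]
x^2 - 12*x + 36

The characteristic polynomial is χ_A(x) = (x - 6)^3, so the eigenvalues are known. The minimal polynomial is
  m_A(x) = Π_λ (x − λ)^{k_λ}
where k_λ is the size of the *largest* Jordan block for λ (equivalently, the smallest k with (A − λI)^k v = 0 for every generalised eigenvector v of λ).

  λ = 6: largest Jordan block has size 2, contributing (x − 6)^2

So m_A(x) = (x - 6)^2 = x^2 - 12*x + 36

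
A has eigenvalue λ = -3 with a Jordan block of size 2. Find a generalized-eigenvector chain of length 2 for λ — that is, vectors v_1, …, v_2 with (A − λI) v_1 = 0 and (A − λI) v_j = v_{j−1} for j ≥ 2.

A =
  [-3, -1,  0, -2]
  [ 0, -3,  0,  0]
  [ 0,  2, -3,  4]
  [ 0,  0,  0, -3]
A Jordan chain for λ = -3 of length 2:
v_1 = (-1, 0, 2, 0)ᵀ
v_2 = (0, 1, 0, 0)ᵀ

Let N = A − (-3)·I. We want v_2 with N^2 v_2 = 0 but N^1 v_2 ≠ 0; then v_{j-1} := N · v_j for j = 2, …, 2.

Pick v_2 = (0, 1, 0, 0)ᵀ.
Then v_1 = N · v_2 = (-1, 0, 2, 0)ᵀ.

Sanity check: (A − (-3)·I) v_1 = (0, 0, 0, 0)ᵀ = 0. ✓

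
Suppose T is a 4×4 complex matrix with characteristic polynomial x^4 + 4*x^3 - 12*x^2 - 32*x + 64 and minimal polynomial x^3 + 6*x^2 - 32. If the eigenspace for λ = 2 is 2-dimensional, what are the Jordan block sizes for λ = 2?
Block sizes for λ = 2: [1, 1]

Step 1 — from the characteristic polynomial, algebraic multiplicity of λ = 2 is 2. From dim ker(T − (2)·I) = 2, there are exactly 2 Jordan blocks for λ = 2.
Step 2 — from the minimal polynomial, the factor (x − 2) tells us the largest block for λ = 2 has size 1.
Step 3 — with total size 2, 2 blocks, and largest block 1, the block sizes (in nonincreasing order) are [1, 1].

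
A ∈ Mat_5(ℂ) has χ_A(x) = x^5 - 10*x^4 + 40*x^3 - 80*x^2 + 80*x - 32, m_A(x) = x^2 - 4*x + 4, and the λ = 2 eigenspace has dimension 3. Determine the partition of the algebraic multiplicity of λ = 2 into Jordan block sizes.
Block sizes for λ = 2: [2, 2, 1]

Step 1 — from the characteristic polynomial, algebraic multiplicity of λ = 2 is 5. From dim ker(A − (2)·I) = 3, there are exactly 3 Jordan blocks for λ = 2.
Step 2 — from the minimal polynomial, the factor (x − 2)^2 tells us the largest block for λ = 2 has size 2.
Step 3 — with total size 5, 3 blocks, and largest block 2, the block sizes (in nonincreasing order) are [2, 2, 1].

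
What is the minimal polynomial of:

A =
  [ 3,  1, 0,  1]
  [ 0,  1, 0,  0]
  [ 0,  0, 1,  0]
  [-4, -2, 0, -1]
x^2 - 2*x + 1

The characteristic polynomial is χ_A(x) = (x - 1)^4, so the eigenvalues are known. The minimal polynomial is
  m_A(x) = Π_λ (x − λ)^{k_λ}
where k_λ is the size of the *largest* Jordan block for λ (equivalently, the smallest k with (A − λI)^k v = 0 for every generalised eigenvector v of λ).

  λ = 1: largest Jordan block has size 2, contributing (x − 1)^2

So m_A(x) = (x - 1)^2 = x^2 - 2*x + 1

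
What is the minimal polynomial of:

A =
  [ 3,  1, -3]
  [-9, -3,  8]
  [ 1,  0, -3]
x^3 + 3*x^2 + 3*x + 1

The characteristic polynomial is χ_A(x) = (x + 1)^3, so the eigenvalues are known. The minimal polynomial is
  m_A(x) = Π_λ (x − λ)^{k_λ}
where k_λ is the size of the *largest* Jordan block for λ (equivalently, the smallest k with (A − λI)^k v = 0 for every generalised eigenvector v of λ).

  λ = -1: largest Jordan block has size 3, contributing (x + 1)^3

So m_A(x) = (x + 1)^3 = x^3 + 3*x^2 + 3*x + 1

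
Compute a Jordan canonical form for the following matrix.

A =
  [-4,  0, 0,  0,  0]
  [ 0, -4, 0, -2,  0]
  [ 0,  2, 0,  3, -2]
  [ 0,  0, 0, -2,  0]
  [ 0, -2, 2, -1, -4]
J_1(-4) ⊕ J_1(-4) ⊕ J_2(-2) ⊕ J_1(-2)

The characteristic polynomial is
  det(x·I − A) = x^5 + 14*x^4 + 76*x^3 + 200*x^2 + 256*x + 128 = (x + 2)^3*(x + 4)^2

Eigenvalues and multiplicities (the geometric multiplicity of λ is n − rank(A − λI), which equals the number of Jordan blocks for λ):
  λ = -4: algebraic multiplicity = 2, geometric multiplicity = 2
  λ = -2: algebraic multiplicity = 3, geometric multiplicity = 2

Determining the block sizes for each eigenvalue:
  λ = -4: gm = am = 2, so every block has size 1 → block sizes [1, 1]
  λ = -2: 2 blocks summing to 3 forces exactly one block of size 2 and the rest size 1 → block sizes [2, 1]

Assembling the blocks gives a Jordan form
J =
  [-4,  0,  0,  0,  0]
  [ 0, -4,  0,  0,  0]
  [ 0,  0, -2,  1,  0]
  [ 0,  0,  0, -2,  0]
  [ 0,  0,  0,  0, -2]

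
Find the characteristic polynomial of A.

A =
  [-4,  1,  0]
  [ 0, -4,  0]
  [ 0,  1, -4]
x^3 + 12*x^2 + 48*x + 64

Expanding det(x·I − A) (e.g. by cofactor expansion or by noting that A is similar to its Jordan form J, which has the same characteristic polynomial as A) gives
  χ_A(x) = x^3 + 12*x^2 + 48*x + 64
which factors as (x + 4)^3. The eigenvalues (with algebraic multiplicities) are λ = -4 with multiplicity 3.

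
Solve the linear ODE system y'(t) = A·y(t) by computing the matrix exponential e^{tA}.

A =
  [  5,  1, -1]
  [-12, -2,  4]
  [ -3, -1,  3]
e^{tA} =
  [3*t*exp(2*t) + exp(2*t), t*exp(2*t), -t*exp(2*t)]
  [-12*t*exp(2*t), -4*t*exp(2*t) + exp(2*t), 4*t*exp(2*t)]
  [-3*t*exp(2*t), -t*exp(2*t), t*exp(2*t) + exp(2*t)]

Strategy: write A = P · J · P⁻¹ where J is a Jordan canonical form, so e^{tA} = P · e^{tJ} · P⁻¹, and e^{tJ} can be computed block-by-block.

A has Jordan form
J =
  [2, 1, 0]
  [0, 2, 0]
  [0, 0, 2]
(up to reordering of blocks).

Per-block formulas:
  For a 1×1 block at λ = 2: exp(t · [2]) = [e^(2t)].
  For a 2×2 Jordan block J_2(2): exp(t · J_2(2)) = e^(2t)·(I + t·N), where N is the 2×2 nilpotent shift.

After assembling e^{tJ} and conjugating by P, we get:

e^{tA} =
  [3*t*exp(2*t) + exp(2*t), t*exp(2*t), -t*exp(2*t)]
  [-12*t*exp(2*t), -4*t*exp(2*t) + exp(2*t), 4*t*exp(2*t)]
  [-3*t*exp(2*t), -t*exp(2*t), t*exp(2*t) + exp(2*t)]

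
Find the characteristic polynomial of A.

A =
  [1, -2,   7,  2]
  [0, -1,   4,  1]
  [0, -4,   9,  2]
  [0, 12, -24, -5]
x^4 - 4*x^3 + 6*x^2 - 4*x + 1

Expanding det(x·I − A) (e.g. by cofactor expansion or by noting that A is similar to its Jordan form J, which has the same characteristic polynomial as A) gives
  χ_A(x) = x^4 - 4*x^3 + 6*x^2 - 4*x + 1
which factors as (x - 1)^4. The eigenvalues (with algebraic multiplicities) are λ = 1 with multiplicity 4.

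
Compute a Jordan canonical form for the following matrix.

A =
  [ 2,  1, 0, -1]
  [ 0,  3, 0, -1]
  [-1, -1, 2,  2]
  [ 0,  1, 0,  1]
J_2(2) ⊕ J_2(2)

The characteristic polynomial is
  det(x·I − A) = x^4 - 8*x^3 + 24*x^2 - 32*x + 16 = (x - 2)^4

Eigenvalues and multiplicities (the geometric multiplicity of λ is n − rank(A − λI), which equals the number of Jordan blocks for λ):
  λ = 2: algebraic multiplicity = 4, geometric multiplicity = 2

Determining the block sizes for each eigenvalue:
  λ = 2: with am = 4 and gm = 2, the partition is not yet determined (e.g. several partitions of 4 into 2 parts exist). Let N = A − (2)·I. Computing rank(N^1) = 2, rank(N^2) = 0; the number of blocks of size ≥ j is rank(N^{j−1}) − rank(N^j), giving [2, 2]. So we have 2 block(s) of size 2 → block sizes [2, 2]

Assembling the blocks gives a Jordan form
J =
  [2, 1, 0, 0]
  [0, 2, 0, 0]
  [0, 0, 2, 1]
  [0, 0, 0, 2]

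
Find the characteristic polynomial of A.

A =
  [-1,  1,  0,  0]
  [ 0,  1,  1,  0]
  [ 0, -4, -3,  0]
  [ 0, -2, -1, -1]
x^4 + 4*x^3 + 6*x^2 + 4*x + 1

Expanding det(x·I − A) (e.g. by cofactor expansion or by noting that A is similar to its Jordan form J, which has the same characteristic polynomial as A) gives
  χ_A(x) = x^4 + 4*x^3 + 6*x^2 + 4*x + 1
which factors as (x + 1)^4. The eigenvalues (with algebraic multiplicities) are λ = -1 with multiplicity 4.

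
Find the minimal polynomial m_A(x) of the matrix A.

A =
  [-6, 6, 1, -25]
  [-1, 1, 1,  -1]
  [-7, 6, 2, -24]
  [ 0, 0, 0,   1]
x^4 + 2*x^3 - 12*x^2 + 14*x - 5

The characteristic polynomial is χ_A(x) = (x - 1)^3*(x + 5), so the eigenvalues are known. The minimal polynomial is
  m_A(x) = Π_λ (x − λ)^{k_λ}
where k_λ is the size of the *largest* Jordan block for λ (equivalently, the smallest k with (A − λI)^k v = 0 for every generalised eigenvector v of λ).

  λ = -5: largest Jordan block has size 1, contributing (x + 5)
  λ = 1: largest Jordan block has size 3, contributing (x − 1)^3

So m_A(x) = (x - 1)^3*(x + 5) = x^4 + 2*x^3 - 12*x^2 + 14*x - 5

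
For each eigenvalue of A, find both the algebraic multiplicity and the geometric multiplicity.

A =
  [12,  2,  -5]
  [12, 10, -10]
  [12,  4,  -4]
λ = 6: alg = 3, geom = 2

Step 1 — factor the characteristic polynomial to read off the algebraic multiplicities:
  χ_A(x) = (x - 6)^3

Step 2 — compute geometric multiplicities via the rank-nullity identity g(λ) = n − rank(A − λI):
  rank(A − (6)·I) = 1, so dim ker(A − (6)·I) = n − 1 = 2

Summary:
  λ = 6: algebraic multiplicity = 3, geometric multiplicity = 2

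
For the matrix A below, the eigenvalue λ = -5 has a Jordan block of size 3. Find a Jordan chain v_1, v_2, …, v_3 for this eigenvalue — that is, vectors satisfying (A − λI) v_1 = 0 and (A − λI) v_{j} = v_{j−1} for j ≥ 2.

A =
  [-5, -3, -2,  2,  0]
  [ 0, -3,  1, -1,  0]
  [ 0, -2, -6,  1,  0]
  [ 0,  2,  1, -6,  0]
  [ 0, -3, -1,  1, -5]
A Jordan chain for λ = -5 of length 3:
v_1 = (2, 0, 0, 0, -2)ᵀ
v_2 = (-3, 2, -2, 2, -3)ᵀ
v_3 = (0, 1, 0, 0, 0)ᵀ

Let N = A − (-5)·I. We want v_3 with N^3 v_3 = 0 but N^2 v_3 ≠ 0; then v_{j-1} := N · v_j for j = 3, …, 2.

Pick v_3 = (0, 1, 0, 0, 0)ᵀ.
Then v_2 = N · v_3 = (-3, 2, -2, 2, -3)ᵀ.
Then v_1 = N · v_2 = (2, 0, 0, 0, -2)ᵀ.

Sanity check: (A − (-5)·I) v_1 = (0, 0, 0, 0, 0)ᵀ = 0. ✓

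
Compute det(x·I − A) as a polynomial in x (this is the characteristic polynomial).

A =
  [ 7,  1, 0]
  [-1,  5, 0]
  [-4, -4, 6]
x^3 - 18*x^2 + 108*x - 216

Expanding det(x·I − A) (e.g. by cofactor expansion or by noting that A is similar to its Jordan form J, which has the same characteristic polynomial as A) gives
  χ_A(x) = x^3 - 18*x^2 + 108*x - 216
which factors as (x - 6)^3. The eigenvalues (with algebraic multiplicities) are λ = 6 with multiplicity 3.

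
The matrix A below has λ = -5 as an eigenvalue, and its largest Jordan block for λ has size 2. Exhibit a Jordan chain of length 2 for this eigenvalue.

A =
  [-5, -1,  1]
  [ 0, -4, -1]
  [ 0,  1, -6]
A Jordan chain for λ = -5 of length 2:
v_1 = (-1, 1, 1)ᵀ
v_2 = (0, 1, 0)ᵀ

Let N = A − (-5)·I. We want v_2 with N^2 v_2 = 0 but N^1 v_2 ≠ 0; then v_{j-1} := N · v_j for j = 2, …, 2.

Pick v_2 = (0, 1, 0)ᵀ.
Then v_1 = N · v_2 = (-1, 1, 1)ᵀ.

Sanity check: (A − (-5)·I) v_1 = (0, 0, 0)ᵀ = 0. ✓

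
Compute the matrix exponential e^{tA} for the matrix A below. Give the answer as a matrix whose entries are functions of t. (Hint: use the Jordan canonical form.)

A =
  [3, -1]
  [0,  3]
e^{tA} =
  [exp(3*t), -t*exp(3*t)]
  [0, exp(3*t)]

Strategy: write A = P · J · P⁻¹ where J is a Jordan canonical form, so e^{tA} = P · e^{tJ} · P⁻¹, and e^{tJ} can be computed block-by-block.

A has Jordan form
J =
  [3, 1]
  [0, 3]
(up to reordering of blocks).

Per-block formulas:
  For a 2×2 Jordan block J_2(3): exp(t · J_2(3)) = e^(3t)·(I + t·N), where N is the 2×2 nilpotent shift.

After assembling e^{tJ} and conjugating by P, we get:

e^{tA} =
  [exp(3*t), -t*exp(3*t)]
  [0, exp(3*t)]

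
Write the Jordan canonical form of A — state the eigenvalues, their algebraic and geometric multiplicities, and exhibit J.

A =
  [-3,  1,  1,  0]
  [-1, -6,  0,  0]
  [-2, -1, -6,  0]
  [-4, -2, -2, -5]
J_3(-5) ⊕ J_1(-5)

The characteristic polynomial is
  det(x·I − A) = x^4 + 20*x^3 + 150*x^2 + 500*x + 625 = (x + 5)^4

Eigenvalues and multiplicities (the geometric multiplicity of λ is n − rank(A − λI), which equals the number of Jordan blocks for λ):
  λ = -5: algebraic multiplicity = 4, geometric multiplicity = 2

Determining the block sizes for each eigenvalue:
  λ = -5: with am = 4 and gm = 2, the partition is not yet determined (e.g. several partitions of 4 into 2 parts exist). Let N = A − (-5)·I. Computing rank(N^1) = 2, rank(N^2) = 1, rank(N^3) = 0; the number of blocks of size ≥ j is rank(N^{j−1}) − rank(N^j), giving [2, 1, 1]. So we have 1 block(s) of size 3, 1 block(s) of size 1 → block sizes [3, 1]

Assembling the blocks gives a Jordan form
J =
  [-5,  1,  0,  0]
  [ 0, -5,  1,  0]
  [ 0,  0, -5,  0]
  [ 0,  0,  0, -5]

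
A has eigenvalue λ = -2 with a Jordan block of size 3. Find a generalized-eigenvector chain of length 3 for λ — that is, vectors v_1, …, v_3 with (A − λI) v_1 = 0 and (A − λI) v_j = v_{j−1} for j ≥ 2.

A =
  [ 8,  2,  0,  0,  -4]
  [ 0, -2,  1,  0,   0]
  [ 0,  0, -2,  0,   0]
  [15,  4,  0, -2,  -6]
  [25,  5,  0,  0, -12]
A Jordan chain for λ = -2 of length 3:
v_1 = (2, 0, 0, 4, 5)ᵀ
v_2 = (0, 1, 0, 0, 0)ᵀ
v_3 = (0, 0, 1, 0, 0)ᵀ

Let N = A − (-2)·I. We want v_3 with N^3 v_3 = 0 but N^2 v_3 ≠ 0; then v_{j-1} := N · v_j for j = 3, …, 2.

Pick v_3 = (0, 0, 1, 0, 0)ᵀ.
Then v_2 = N · v_3 = (0, 1, 0, 0, 0)ᵀ.
Then v_1 = N · v_2 = (2, 0, 0, 4, 5)ᵀ.

Sanity check: (A − (-2)·I) v_1 = (0, 0, 0, 0, 0)ᵀ = 0. ✓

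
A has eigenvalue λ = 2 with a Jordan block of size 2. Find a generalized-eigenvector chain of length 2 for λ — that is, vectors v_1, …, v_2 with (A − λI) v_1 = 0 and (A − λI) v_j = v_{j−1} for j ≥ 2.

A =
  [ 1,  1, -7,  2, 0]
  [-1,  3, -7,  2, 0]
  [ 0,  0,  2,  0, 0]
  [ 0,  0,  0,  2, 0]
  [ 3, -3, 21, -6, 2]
A Jordan chain for λ = 2 of length 2:
v_1 = (-1, -1, 0, 0, 3)ᵀ
v_2 = (1, 0, 0, 0, 0)ᵀ

Let N = A − (2)·I. We want v_2 with N^2 v_2 = 0 but N^1 v_2 ≠ 0; then v_{j-1} := N · v_j for j = 2, …, 2.

Pick v_2 = (1, 0, 0, 0, 0)ᵀ.
Then v_1 = N · v_2 = (-1, -1, 0, 0, 3)ᵀ.

Sanity check: (A − (2)·I) v_1 = (0, 0, 0, 0, 0)ᵀ = 0. ✓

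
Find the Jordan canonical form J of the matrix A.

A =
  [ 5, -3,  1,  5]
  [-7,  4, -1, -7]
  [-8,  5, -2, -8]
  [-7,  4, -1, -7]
J_3(0) ⊕ J_1(0)

The characteristic polynomial is
  det(x·I − A) = x^4

Eigenvalues and multiplicities (the geometric multiplicity of λ is n − rank(A − λI), which equals the number of Jordan blocks for λ):
  λ = 0: algebraic multiplicity = 4, geometric multiplicity = 2

Determining the block sizes for each eigenvalue:
  λ = 0: with am = 4 and gm = 2, the partition is not yet determined (e.g. several partitions of 4 into 2 parts exist). Let N = A − (0)·I. Computing rank(N^1) = 2, rank(N^2) = 1, rank(N^3) = 0; the number of blocks of size ≥ j is rank(N^{j−1}) − rank(N^j), giving [2, 1, 1]. So we have 1 block(s) of size 3, 1 block(s) of size 1 → block sizes [3, 1]

Assembling the blocks gives a Jordan form
J =
  [0, 1, 0, 0]
  [0, 0, 1, 0]
  [0, 0, 0, 0]
  [0, 0, 0, 0]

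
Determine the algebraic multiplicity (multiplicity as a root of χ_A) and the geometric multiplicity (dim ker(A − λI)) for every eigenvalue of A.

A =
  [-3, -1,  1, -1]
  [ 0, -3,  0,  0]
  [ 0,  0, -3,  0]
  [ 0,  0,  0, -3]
λ = -3: alg = 4, geom = 3

Step 1 — factor the characteristic polynomial to read off the algebraic multiplicities:
  χ_A(x) = (x + 3)^4

Step 2 — compute geometric multiplicities via the rank-nullity identity g(λ) = n − rank(A − λI):
  rank(A − (-3)·I) = 1, so dim ker(A − (-3)·I) = n − 1 = 3

Summary:
  λ = -3: algebraic multiplicity = 4, geometric multiplicity = 3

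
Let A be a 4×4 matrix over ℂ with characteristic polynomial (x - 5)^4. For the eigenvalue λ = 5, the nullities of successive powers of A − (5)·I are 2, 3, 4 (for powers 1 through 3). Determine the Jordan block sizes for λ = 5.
Block sizes for λ = 5: [3, 1]

From the dimensions of kernels of powers, the number of Jordan blocks of size at least j is d_j − d_{j−1} where d_j = dim ker(N^j) (with d_0 = 0). Computing the differences gives [2, 1, 1].
The number of blocks of size exactly k is (#blocks of size ≥ k) − (#blocks of size ≥ k + 1), so the partition is: 1 block(s) of size 1, 1 block(s) of size 3.
In nonincreasing order the block sizes are [3, 1].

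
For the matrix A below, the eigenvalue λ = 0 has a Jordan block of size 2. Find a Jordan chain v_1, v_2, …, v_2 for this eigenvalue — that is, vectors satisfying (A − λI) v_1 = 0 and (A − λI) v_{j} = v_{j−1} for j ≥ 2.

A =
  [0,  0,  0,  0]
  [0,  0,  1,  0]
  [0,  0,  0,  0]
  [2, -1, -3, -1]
A Jordan chain for λ = 0 of length 2:
v_1 = (0, 1, 0, -1)ᵀ
v_2 = (1, 0, 1, 0)ᵀ

Let N = A − (0)·I. We want v_2 with N^2 v_2 = 0 but N^1 v_2 ≠ 0; then v_{j-1} := N · v_j for j = 2, …, 2.

Pick v_2 = (1, 0, 1, 0)ᵀ.
Then v_1 = N · v_2 = (0, 1, 0, -1)ᵀ.

Sanity check: (A − (0)·I) v_1 = (0, 0, 0, 0)ᵀ = 0. ✓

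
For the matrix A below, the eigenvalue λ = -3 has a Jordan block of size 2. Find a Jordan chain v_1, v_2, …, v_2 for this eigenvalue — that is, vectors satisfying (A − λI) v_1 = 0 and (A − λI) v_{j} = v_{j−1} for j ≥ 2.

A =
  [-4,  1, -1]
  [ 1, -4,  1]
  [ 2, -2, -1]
A Jordan chain for λ = -3 of length 2:
v_1 = (-1, 1, 2)ᵀ
v_2 = (1, 0, 0)ᵀ

Let N = A − (-3)·I. We want v_2 with N^2 v_2 = 0 but N^1 v_2 ≠ 0; then v_{j-1} := N · v_j for j = 2, …, 2.

Pick v_2 = (1, 0, 0)ᵀ.
Then v_1 = N · v_2 = (-1, 1, 2)ᵀ.

Sanity check: (A − (-3)·I) v_1 = (0, 0, 0)ᵀ = 0. ✓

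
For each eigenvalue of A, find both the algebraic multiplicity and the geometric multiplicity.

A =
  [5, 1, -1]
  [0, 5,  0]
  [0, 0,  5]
λ = 5: alg = 3, geom = 2

Step 1 — factor the characteristic polynomial to read off the algebraic multiplicities:
  χ_A(x) = (x - 5)^3

Step 2 — compute geometric multiplicities via the rank-nullity identity g(λ) = n − rank(A − λI):
  rank(A − (5)·I) = 1, so dim ker(A − (5)·I) = n − 1 = 2

Summary:
  λ = 5: algebraic multiplicity = 3, geometric multiplicity = 2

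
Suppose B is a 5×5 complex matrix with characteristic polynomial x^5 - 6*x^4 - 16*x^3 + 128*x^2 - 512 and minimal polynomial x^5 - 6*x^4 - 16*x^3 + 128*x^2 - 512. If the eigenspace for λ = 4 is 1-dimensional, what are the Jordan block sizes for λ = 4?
Block sizes for λ = 4: [3]

Step 1 — from the characteristic polynomial, algebraic multiplicity of λ = 4 is 3. From dim ker(B − (4)·I) = 1, there are exactly 1 Jordan blocks for λ = 4.
Step 2 — from the minimal polynomial, the factor (x − 4)^3 tells us the largest block for λ = 4 has size 3.
Step 3 — with total size 3, 1 blocks, and largest block 3, the block sizes (in nonincreasing order) are [3].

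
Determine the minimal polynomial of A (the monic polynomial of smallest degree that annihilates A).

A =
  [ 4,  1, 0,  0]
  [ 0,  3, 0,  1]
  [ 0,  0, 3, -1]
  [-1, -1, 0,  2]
x^3 - 9*x^2 + 27*x - 27

The characteristic polynomial is χ_A(x) = (x - 3)^4, so the eigenvalues are known. The minimal polynomial is
  m_A(x) = Π_λ (x − λ)^{k_λ}
where k_λ is the size of the *largest* Jordan block for λ (equivalently, the smallest k with (A − λI)^k v = 0 for every generalised eigenvector v of λ).

  λ = 3: largest Jordan block has size 3, contributing (x − 3)^3

So m_A(x) = (x - 3)^3 = x^3 - 9*x^2 + 27*x - 27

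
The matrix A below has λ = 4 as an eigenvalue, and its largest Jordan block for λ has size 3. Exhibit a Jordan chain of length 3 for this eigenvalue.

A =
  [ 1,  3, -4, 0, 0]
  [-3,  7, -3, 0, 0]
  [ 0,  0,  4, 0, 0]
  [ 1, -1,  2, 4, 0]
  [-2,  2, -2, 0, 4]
A Jordan chain for λ = 4 of length 3:
v_1 = (3, 3, 0, -1, 2)ᵀ
v_2 = (-4, -3, 0, 2, -2)ᵀ
v_3 = (0, 0, 1, 0, 0)ᵀ

Let N = A − (4)·I. We want v_3 with N^3 v_3 = 0 but N^2 v_3 ≠ 0; then v_{j-1} := N · v_j for j = 3, …, 2.

Pick v_3 = (0, 0, 1, 0, 0)ᵀ.
Then v_2 = N · v_3 = (-4, -3, 0, 2, -2)ᵀ.
Then v_1 = N · v_2 = (3, 3, 0, -1, 2)ᵀ.

Sanity check: (A − (4)·I) v_1 = (0, 0, 0, 0, 0)ᵀ = 0. ✓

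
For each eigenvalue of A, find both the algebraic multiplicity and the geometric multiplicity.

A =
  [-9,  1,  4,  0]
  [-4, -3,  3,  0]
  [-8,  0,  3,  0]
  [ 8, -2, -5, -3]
λ = -3: alg = 4, geom = 2

Step 1 — factor the characteristic polynomial to read off the algebraic multiplicities:
  χ_A(x) = (x + 3)^4

Step 2 — compute geometric multiplicities via the rank-nullity identity g(λ) = n − rank(A − λI):
  rank(A − (-3)·I) = 2, so dim ker(A − (-3)·I) = n − 2 = 2

Summary:
  λ = -3: algebraic multiplicity = 4, geometric multiplicity = 2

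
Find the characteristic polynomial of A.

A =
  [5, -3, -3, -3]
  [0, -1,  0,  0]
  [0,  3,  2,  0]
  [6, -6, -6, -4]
x^4 - 2*x^3 - 3*x^2 + 4*x + 4

Expanding det(x·I − A) (e.g. by cofactor expansion or by noting that A is similar to its Jordan form J, which has the same characteristic polynomial as A) gives
  χ_A(x) = x^4 - 2*x^3 - 3*x^2 + 4*x + 4
which factors as (x - 2)^2*(x + 1)^2. The eigenvalues (with algebraic multiplicities) are λ = -1 with multiplicity 2, λ = 2 with multiplicity 2.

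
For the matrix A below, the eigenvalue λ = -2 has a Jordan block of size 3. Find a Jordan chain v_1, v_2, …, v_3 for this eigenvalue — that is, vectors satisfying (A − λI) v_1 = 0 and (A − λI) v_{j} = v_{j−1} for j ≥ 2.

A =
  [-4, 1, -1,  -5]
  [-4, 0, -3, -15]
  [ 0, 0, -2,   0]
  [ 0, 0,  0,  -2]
A Jordan chain for λ = -2 of length 3:
v_1 = (-1, -2, 0, 0)ᵀ
v_2 = (-1, -3, 0, 0)ᵀ
v_3 = (0, 0, 1, 0)ᵀ

Let N = A − (-2)·I. We want v_3 with N^3 v_3 = 0 but N^2 v_3 ≠ 0; then v_{j-1} := N · v_j for j = 3, …, 2.

Pick v_3 = (0, 0, 1, 0)ᵀ.
Then v_2 = N · v_3 = (-1, -3, 0, 0)ᵀ.
Then v_1 = N · v_2 = (-1, -2, 0, 0)ᵀ.

Sanity check: (A − (-2)·I) v_1 = (0, 0, 0, 0)ᵀ = 0. ✓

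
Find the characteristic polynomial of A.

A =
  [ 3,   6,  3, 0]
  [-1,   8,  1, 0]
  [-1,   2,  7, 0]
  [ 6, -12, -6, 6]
x^4 - 24*x^3 + 216*x^2 - 864*x + 1296

Expanding det(x·I − A) (e.g. by cofactor expansion or by noting that A is similar to its Jordan form J, which has the same characteristic polynomial as A) gives
  χ_A(x) = x^4 - 24*x^3 + 216*x^2 - 864*x + 1296
which factors as (x - 6)^4. The eigenvalues (with algebraic multiplicities) are λ = 6 with multiplicity 4.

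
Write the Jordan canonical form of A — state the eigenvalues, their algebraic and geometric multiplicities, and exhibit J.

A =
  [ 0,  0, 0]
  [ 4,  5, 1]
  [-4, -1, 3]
J_1(0) ⊕ J_2(4)

The characteristic polynomial is
  det(x·I − A) = x^3 - 8*x^2 + 16*x = x*(x - 4)^2

Eigenvalues and multiplicities (the geometric multiplicity of λ is n − rank(A − λI), which equals the number of Jordan blocks for λ):
  λ = 0: algebraic multiplicity = 1, geometric multiplicity = 1
  λ = 4: algebraic multiplicity = 2, geometric multiplicity = 1

Determining the block sizes for each eigenvalue:
  λ = 0: one block (gm = 1), so the single block has size am = 1 → block sizes [1]
  λ = 4: one block (gm = 1), so the single block has size am = 2 → block sizes [2]

Assembling the blocks gives a Jordan form
J =
  [0, 0, 0]
  [0, 4, 1]
  [0, 0, 4]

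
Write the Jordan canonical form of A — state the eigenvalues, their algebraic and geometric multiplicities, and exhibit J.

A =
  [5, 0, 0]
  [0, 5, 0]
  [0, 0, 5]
J_1(5) ⊕ J_1(5) ⊕ J_1(5)

The characteristic polynomial is
  det(x·I − A) = x^3 - 15*x^2 + 75*x - 125 = (x - 5)^3

Eigenvalues and multiplicities (the geometric multiplicity of λ is n − rank(A − λI), which equals the number of Jordan blocks for λ):
  λ = 5: algebraic multiplicity = 3, geometric multiplicity = 3

Determining the block sizes for each eigenvalue:
  λ = 5: gm = am = 3, so every block has size 1 → block sizes [1, 1, 1]

Assembling the blocks gives a Jordan form
J =
  [5, 0, 0]
  [0, 5, 0]
  [0, 0, 5]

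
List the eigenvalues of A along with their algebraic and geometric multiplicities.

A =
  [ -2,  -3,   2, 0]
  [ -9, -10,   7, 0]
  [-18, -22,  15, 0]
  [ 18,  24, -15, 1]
λ = 1: alg = 4, geom = 2

Step 1 — factor the characteristic polynomial to read off the algebraic multiplicities:
  χ_A(x) = (x - 1)^4

Step 2 — compute geometric multiplicities via the rank-nullity identity g(λ) = n − rank(A − λI):
  rank(A − (1)·I) = 2, so dim ker(A − (1)·I) = n − 2 = 2

Summary:
  λ = 1: algebraic multiplicity = 4, geometric multiplicity = 2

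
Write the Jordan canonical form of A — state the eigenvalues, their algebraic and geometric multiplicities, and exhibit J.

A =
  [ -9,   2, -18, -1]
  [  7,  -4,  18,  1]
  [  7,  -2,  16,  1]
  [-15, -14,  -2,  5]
J_1(-2) ⊕ J_1(-2) ⊕ J_2(6)

The characteristic polynomial is
  det(x·I − A) = x^4 - 8*x^3 - 8*x^2 + 96*x + 144 = (x - 6)^2*(x + 2)^2

Eigenvalues and multiplicities (the geometric multiplicity of λ is n − rank(A − λI), which equals the number of Jordan blocks for λ):
  λ = -2: algebraic multiplicity = 2, geometric multiplicity = 2
  λ = 6: algebraic multiplicity = 2, geometric multiplicity = 1

Determining the block sizes for each eigenvalue:
  λ = -2: gm = am = 2, so every block has size 1 → block sizes [1, 1]
  λ = 6: one block (gm = 1), so the single block has size am = 2 → block sizes [2]

Assembling the blocks gives a Jordan form
J =
  [-2,  0, 0, 0]
  [ 0, -2, 0, 0]
  [ 0,  0, 6, 1]
  [ 0,  0, 0, 6]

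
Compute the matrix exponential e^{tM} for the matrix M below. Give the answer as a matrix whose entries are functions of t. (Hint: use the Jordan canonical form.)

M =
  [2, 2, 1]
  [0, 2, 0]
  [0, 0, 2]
e^{tM} =
  [exp(2*t), 2*t*exp(2*t), t*exp(2*t)]
  [0, exp(2*t), 0]
  [0, 0, exp(2*t)]

Strategy: write M = P · J · P⁻¹ where J is a Jordan canonical form, so e^{tM} = P · e^{tJ} · P⁻¹, and e^{tJ} can be computed block-by-block.

M has Jordan form
J =
  [2, 1, 0]
  [0, 2, 0]
  [0, 0, 2]
(up to reordering of blocks).

Per-block formulas:
  For a 2×2 Jordan block J_2(2): exp(t · J_2(2)) = e^(2t)·(I + t·N), where N is the 2×2 nilpotent shift.
  For a 1×1 block at λ = 2: exp(t · [2]) = [e^(2t)].

After assembling e^{tJ} and conjugating by P, we get:

e^{tM} =
  [exp(2*t), 2*t*exp(2*t), t*exp(2*t)]
  [0, exp(2*t), 0]
  [0, 0, exp(2*t)]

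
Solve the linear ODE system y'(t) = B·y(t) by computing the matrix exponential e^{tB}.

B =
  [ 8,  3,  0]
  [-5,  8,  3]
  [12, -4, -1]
e^{tB} =
  [-3*t^2*exp(5*t) + 3*t*exp(5*t) + exp(5*t), 9*t^2*exp(5*t) + 3*t*exp(5*t), 9*t^2*exp(5*t)/2]
  [3*t^2*exp(5*t) - 5*t*exp(5*t), -9*t^2*exp(5*t) + 3*t*exp(5*t) + exp(5*t), -9*t^2*exp(5*t)/2 + 3*t*exp(5*t)]
  [-8*t^2*exp(5*t) + 12*t*exp(5*t), 24*t^2*exp(5*t) - 4*t*exp(5*t), 12*t^2*exp(5*t) - 6*t*exp(5*t) + exp(5*t)]

Strategy: write B = P · J · P⁻¹ where J is a Jordan canonical form, so e^{tB} = P · e^{tJ} · P⁻¹, and e^{tJ} can be computed block-by-block.

B has Jordan form
J =
  [5, 1, 0]
  [0, 5, 1]
  [0, 0, 5]
(up to reordering of blocks).

Per-block formulas:
  For a 3×3 Jordan block J_3(5): exp(t · J_3(5)) = e^(5t)·(I + t·N + (t^2/2)·N^2), where N is the 3×3 nilpotent shift.

After assembling e^{tJ} and conjugating by P, we get:

e^{tB} =
  [-3*t^2*exp(5*t) + 3*t*exp(5*t) + exp(5*t), 9*t^2*exp(5*t) + 3*t*exp(5*t), 9*t^2*exp(5*t)/2]
  [3*t^2*exp(5*t) - 5*t*exp(5*t), -9*t^2*exp(5*t) + 3*t*exp(5*t) + exp(5*t), -9*t^2*exp(5*t)/2 + 3*t*exp(5*t)]
  [-8*t^2*exp(5*t) + 12*t*exp(5*t), 24*t^2*exp(5*t) - 4*t*exp(5*t), 12*t^2*exp(5*t) - 6*t*exp(5*t) + exp(5*t)]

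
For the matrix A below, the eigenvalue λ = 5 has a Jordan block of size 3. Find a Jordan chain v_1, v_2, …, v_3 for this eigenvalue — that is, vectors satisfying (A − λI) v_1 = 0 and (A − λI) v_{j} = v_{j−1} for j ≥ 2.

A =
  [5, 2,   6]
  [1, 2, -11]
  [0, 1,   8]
A Jordan chain for λ = 5 of length 3:
v_1 = (2, -3, 1)ᵀ
v_2 = (0, 1, 0)ᵀ
v_3 = (1, 0, 0)ᵀ

Let N = A − (5)·I. We want v_3 with N^3 v_3 = 0 but N^2 v_3 ≠ 0; then v_{j-1} := N · v_j for j = 3, …, 2.

Pick v_3 = (1, 0, 0)ᵀ.
Then v_2 = N · v_3 = (0, 1, 0)ᵀ.
Then v_1 = N · v_2 = (2, -3, 1)ᵀ.

Sanity check: (A − (5)·I) v_1 = (0, 0, 0)ᵀ = 0. ✓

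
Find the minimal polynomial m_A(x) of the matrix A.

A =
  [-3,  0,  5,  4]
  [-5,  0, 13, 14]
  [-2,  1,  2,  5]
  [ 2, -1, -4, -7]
x^3 + 6*x^2 + 12*x + 8

The characteristic polynomial is χ_A(x) = (x + 2)^4, so the eigenvalues are known. The minimal polynomial is
  m_A(x) = Π_λ (x − λ)^{k_λ}
where k_λ is the size of the *largest* Jordan block for λ (equivalently, the smallest k with (A − λI)^k v = 0 for every generalised eigenvector v of λ).

  λ = -2: largest Jordan block has size 3, contributing (x + 2)^3

So m_A(x) = (x + 2)^3 = x^3 + 6*x^2 + 12*x + 8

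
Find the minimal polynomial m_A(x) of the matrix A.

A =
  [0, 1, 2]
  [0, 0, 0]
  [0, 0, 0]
x^2

The characteristic polynomial is χ_A(x) = x^3, so the eigenvalues are known. The minimal polynomial is
  m_A(x) = Π_λ (x − λ)^{k_λ}
where k_λ is the size of the *largest* Jordan block for λ (equivalently, the smallest k with (A − λI)^k v = 0 for every generalised eigenvector v of λ).

  λ = 0: largest Jordan block has size 2, contributing (x − 0)^2

So m_A(x) = x^2 = x^2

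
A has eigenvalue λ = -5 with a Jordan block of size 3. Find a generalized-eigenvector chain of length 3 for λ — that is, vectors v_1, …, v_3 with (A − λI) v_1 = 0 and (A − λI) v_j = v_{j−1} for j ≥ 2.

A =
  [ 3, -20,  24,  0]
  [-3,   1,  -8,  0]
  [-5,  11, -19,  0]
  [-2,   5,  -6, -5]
A Jordan chain for λ = -5 of length 3:
v_1 = (4, -2, -3, -1)ᵀ
v_2 = (8, -3, -5, -2)ᵀ
v_3 = (1, 0, 0, 0)ᵀ

Let N = A − (-5)·I. We want v_3 with N^3 v_3 = 0 but N^2 v_3 ≠ 0; then v_{j-1} := N · v_j for j = 3, …, 2.

Pick v_3 = (1, 0, 0, 0)ᵀ.
Then v_2 = N · v_3 = (8, -3, -5, -2)ᵀ.
Then v_1 = N · v_2 = (4, -2, -3, -1)ᵀ.

Sanity check: (A − (-5)·I) v_1 = (0, 0, 0, 0)ᵀ = 0. ✓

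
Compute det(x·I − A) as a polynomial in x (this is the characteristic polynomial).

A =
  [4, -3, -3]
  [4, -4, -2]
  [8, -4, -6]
x^3 + 6*x^2 + 12*x + 8

Expanding det(x·I − A) (e.g. by cofactor expansion or by noting that A is similar to its Jordan form J, which has the same characteristic polynomial as A) gives
  χ_A(x) = x^3 + 6*x^2 + 12*x + 8
which factors as (x + 2)^3. The eigenvalues (with algebraic multiplicities) are λ = -2 with multiplicity 3.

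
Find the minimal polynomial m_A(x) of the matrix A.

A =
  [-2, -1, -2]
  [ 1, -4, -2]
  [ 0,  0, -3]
x^2 + 6*x + 9

The characteristic polynomial is χ_A(x) = (x + 3)^3, so the eigenvalues are known. The minimal polynomial is
  m_A(x) = Π_λ (x − λ)^{k_λ}
where k_λ is the size of the *largest* Jordan block for λ (equivalently, the smallest k with (A − λI)^k v = 0 for every generalised eigenvector v of λ).

  λ = -3: largest Jordan block has size 2, contributing (x + 3)^2

So m_A(x) = (x + 3)^2 = x^2 + 6*x + 9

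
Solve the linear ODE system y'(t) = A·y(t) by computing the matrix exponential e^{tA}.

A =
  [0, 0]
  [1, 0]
e^{tA} =
  [1, 0]
  [t, 1]

Strategy: write A = P · J · P⁻¹ where J is a Jordan canonical form, so e^{tA} = P · e^{tJ} · P⁻¹, and e^{tJ} can be computed block-by-block.

A has Jordan form
J =
  [0, 1]
  [0, 0]
(up to reordering of blocks).

Per-block formulas:
  For a 2×2 Jordan block J_2(0): exp(t · J_2(0)) = e^(0t)·(I + t·N), where N is the 2×2 nilpotent shift.

After assembling e^{tJ} and conjugating by P, we get:

e^{tA} =
  [1, 0]
  [t, 1]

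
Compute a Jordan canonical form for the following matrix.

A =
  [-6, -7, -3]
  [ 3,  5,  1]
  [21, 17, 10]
J_3(3)

The characteristic polynomial is
  det(x·I − A) = x^3 - 9*x^2 + 27*x - 27 = (x - 3)^3

Eigenvalues and multiplicities (the geometric multiplicity of λ is n − rank(A − λI), which equals the number of Jordan blocks for λ):
  λ = 3: algebraic multiplicity = 3, geometric multiplicity = 1

Determining the block sizes for each eigenvalue:
  λ = 3: one block (gm = 1), so the single block has size am = 3 → block sizes [3]

Assembling the blocks gives a Jordan form
J =
  [3, 1, 0]
  [0, 3, 1]
  [0, 0, 3]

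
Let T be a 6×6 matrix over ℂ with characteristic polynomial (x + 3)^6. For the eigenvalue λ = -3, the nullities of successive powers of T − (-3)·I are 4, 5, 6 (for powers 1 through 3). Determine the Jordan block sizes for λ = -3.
Block sizes for λ = -3: [3, 1, 1, 1]

From the dimensions of kernels of powers, the number of Jordan blocks of size at least j is d_j − d_{j−1} where d_j = dim ker(N^j) (with d_0 = 0). Computing the differences gives [4, 1, 1].
The number of blocks of size exactly k is (#blocks of size ≥ k) − (#blocks of size ≥ k + 1), so the partition is: 3 block(s) of size 1, 1 block(s) of size 3.
In nonincreasing order the block sizes are [3, 1, 1, 1].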